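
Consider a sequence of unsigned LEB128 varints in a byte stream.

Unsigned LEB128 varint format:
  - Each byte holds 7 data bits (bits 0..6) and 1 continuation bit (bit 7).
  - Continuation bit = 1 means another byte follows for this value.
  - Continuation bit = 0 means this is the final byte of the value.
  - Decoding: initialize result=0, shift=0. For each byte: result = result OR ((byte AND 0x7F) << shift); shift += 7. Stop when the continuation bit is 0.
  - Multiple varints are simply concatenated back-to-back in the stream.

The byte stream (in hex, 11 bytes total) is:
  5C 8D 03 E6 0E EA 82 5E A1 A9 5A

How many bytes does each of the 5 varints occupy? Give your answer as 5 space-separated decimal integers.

Answer: 1 2 2 3 3

Derivation:
  byte[0]=0x5C cont=0 payload=0x5C=92: acc |= 92<<0 -> acc=92 shift=7 [end]
Varint 1: bytes[0:1] = 5C -> value 92 (1 byte(s))
  byte[1]=0x8D cont=1 payload=0x0D=13: acc |= 13<<0 -> acc=13 shift=7
  byte[2]=0x03 cont=0 payload=0x03=3: acc |= 3<<7 -> acc=397 shift=14 [end]
Varint 2: bytes[1:3] = 8D 03 -> value 397 (2 byte(s))
  byte[3]=0xE6 cont=1 payload=0x66=102: acc |= 102<<0 -> acc=102 shift=7
  byte[4]=0x0E cont=0 payload=0x0E=14: acc |= 14<<7 -> acc=1894 shift=14 [end]
Varint 3: bytes[3:5] = E6 0E -> value 1894 (2 byte(s))
  byte[5]=0xEA cont=1 payload=0x6A=106: acc |= 106<<0 -> acc=106 shift=7
  byte[6]=0x82 cont=1 payload=0x02=2: acc |= 2<<7 -> acc=362 shift=14
  byte[7]=0x5E cont=0 payload=0x5E=94: acc |= 94<<14 -> acc=1540458 shift=21 [end]
Varint 4: bytes[5:8] = EA 82 5E -> value 1540458 (3 byte(s))
  byte[8]=0xA1 cont=1 payload=0x21=33: acc |= 33<<0 -> acc=33 shift=7
  byte[9]=0xA9 cont=1 payload=0x29=41: acc |= 41<<7 -> acc=5281 shift=14
  byte[10]=0x5A cont=0 payload=0x5A=90: acc |= 90<<14 -> acc=1479841 shift=21 [end]
Varint 5: bytes[8:11] = A1 A9 5A -> value 1479841 (3 byte(s))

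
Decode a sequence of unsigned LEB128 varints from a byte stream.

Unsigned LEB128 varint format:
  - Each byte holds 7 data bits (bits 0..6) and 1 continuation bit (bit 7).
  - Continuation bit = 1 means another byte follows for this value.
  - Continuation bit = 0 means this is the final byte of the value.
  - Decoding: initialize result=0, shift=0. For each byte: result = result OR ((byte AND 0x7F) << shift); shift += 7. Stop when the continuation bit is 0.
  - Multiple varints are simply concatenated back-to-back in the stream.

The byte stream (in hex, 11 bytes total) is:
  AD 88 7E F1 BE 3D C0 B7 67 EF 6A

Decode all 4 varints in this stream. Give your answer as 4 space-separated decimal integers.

Answer: 2065453 1007473 1694656 13679

Derivation:
  byte[0]=0xAD cont=1 payload=0x2D=45: acc |= 45<<0 -> acc=45 shift=7
  byte[1]=0x88 cont=1 payload=0x08=8: acc |= 8<<7 -> acc=1069 shift=14
  byte[2]=0x7E cont=0 payload=0x7E=126: acc |= 126<<14 -> acc=2065453 shift=21 [end]
Varint 1: bytes[0:3] = AD 88 7E -> value 2065453 (3 byte(s))
  byte[3]=0xF1 cont=1 payload=0x71=113: acc |= 113<<0 -> acc=113 shift=7
  byte[4]=0xBE cont=1 payload=0x3E=62: acc |= 62<<7 -> acc=8049 shift=14
  byte[5]=0x3D cont=0 payload=0x3D=61: acc |= 61<<14 -> acc=1007473 shift=21 [end]
Varint 2: bytes[3:6] = F1 BE 3D -> value 1007473 (3 byte(s))
  byte[6]=0xC0 cont=1 payload=0x40=64: acc |= 64<<0 -> acc=64 shift=7
  byte[7]=0xB7 cont=1 payload=0x37=55: acc |= 55<<7 -> acc=7104 shift=14
  byte[8]=0x67 cont=0 payload=0x67=103: acc |= 103<<14 -> acc=1694656 shift=21 [end]
Varint 3: bytes[6:9] = C0 B7 67 -> value 1694656 (3 byte(s))
  byte[9]=0xEF cont=1 payload=0x6F=111: acc |= 111<<0 -> acc=111 shift=7
  byte[10]=0x6A cont=0 payload=0x6A=106: acc |= 106<<7 -> acc=13679 shift=14 [end]
Varint 4: bytes[9:11] = EF 6A -> value 13679 (2 byte(s))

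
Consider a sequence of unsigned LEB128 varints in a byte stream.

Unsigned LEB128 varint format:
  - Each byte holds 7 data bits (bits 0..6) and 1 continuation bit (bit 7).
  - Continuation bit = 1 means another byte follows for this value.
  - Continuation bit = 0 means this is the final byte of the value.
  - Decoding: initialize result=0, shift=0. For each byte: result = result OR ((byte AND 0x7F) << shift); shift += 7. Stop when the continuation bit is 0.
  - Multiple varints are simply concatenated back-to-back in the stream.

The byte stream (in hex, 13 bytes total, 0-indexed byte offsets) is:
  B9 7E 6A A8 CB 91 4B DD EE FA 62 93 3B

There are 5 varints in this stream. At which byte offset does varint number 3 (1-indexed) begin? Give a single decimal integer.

  byte[0]=0xB9 cont=1 payload=0x39=57: acc |= 57<<0 -> acc=57 shift=7
  byte[1]=0x7E cont=0 payload=0x7E=126: acc |= 126<<7 -> acc=16185 shift=14 [end]
Varint 1: bytes[0:2] = B9 7E -> value 16185 (2 byte(s))
  byte[2]=0x6A cont=0 payload=0x6A=106: acc |= 106<<0 -> acc=106 shift=7 [end]
Varint 2: bytes[2:3] = 6A -> value 106 (1 byte(s))
  byte[3]=0xA8 cont=1 payload=0x28=40: acc |= 40<<0 -> acc=40 shift=7
  byte[4]=0xCB cont=1 payload=0x4B=75: acc |= 75<<7 -> acc=9640 shift=14
  byte[5]=0x91 cont=1 payload=0x11=17: acc |= 17<<14 -> acc=288168 shift=21
  byte[6]=0x4B cont=0 payload=0x4B=75: acc |= 75<<21 -> acc=157574568 shift=28 [end]
Varint 3: bytes[3:7] = A8 CB 91 4B -> value 157574568 (4 byte(s))
  byte[7]=0xDD cont=1 payload=0x5D=93: acc |= 93<<0 -> acc=93 shift=7
  byte[8]=0xEE cont=1 payload=0x6E=110: acc |= 110<<7 -> acc=14173 shift=14
  byte[9]=0xFA cont=1 payload=0x7A=122: acc |= 122<<14 -> acc=2013021 shift=21
  byte[10]=0x62 cont=0 payload=0x62=98: acc |= 98<<21 -> acc=207533917 shift=28 [end]
Varint 4: bytes[7:11] = DD EE FA 62 -> value 207533917 (4 byte(s))
  byte[11]=0x93 cont=1 payload=0x13=19: acc |= 19<<0 -> acc=19 shift=7
  byte[12]=0x3B cont=0 payload=0x3B=59: acc |= 59<<7 -> acc=7571 shift=14 [end]
Varint 5: bytes[11:13] = 93 3B -> value 7571 (2 byte(s))

Answer: 3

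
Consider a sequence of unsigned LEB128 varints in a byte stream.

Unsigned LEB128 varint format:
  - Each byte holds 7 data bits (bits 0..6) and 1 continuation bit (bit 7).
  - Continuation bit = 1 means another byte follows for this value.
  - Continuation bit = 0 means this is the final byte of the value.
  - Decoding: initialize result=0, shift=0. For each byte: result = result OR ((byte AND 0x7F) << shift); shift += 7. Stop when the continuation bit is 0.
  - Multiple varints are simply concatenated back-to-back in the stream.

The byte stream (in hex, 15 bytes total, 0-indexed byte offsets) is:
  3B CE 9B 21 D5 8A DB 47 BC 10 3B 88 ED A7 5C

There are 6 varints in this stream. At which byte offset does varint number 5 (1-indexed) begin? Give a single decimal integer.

  byte[0]=0x3B cont=0 payload=0x3B=59: acc |= 59<<0 -> acc=59 shift=7 [end]
Varint 1: bytes[0:1] = 3B -> value 59 (1 byte(s))
  byte[1]=0xCE cont=1 payload=0x4E=78: acc |= 78<<0 -> acc=78 shift=7
  byte[2]=0x9B cont=1 payload=0x1B=27: acc |= 27<<7 -> acc=3534 shift=14
  byte[3]=0x21 cont=0 payload=0x21=33: acc |= 33<<14 -> acc=544206 shift=21 [end]
Varint 2: bytes[1:4] = CE 9B 21 -> value 544206 (3 byte(s))
  byte[4]=0xD5 cont=1 payload=0x55=85: acc |= 85<<0 -> acc=85 shift=7
  byte[5]=0x8A cont=1 payload=0x0A=10: acc |= 10<<7 -> acc=1365 shift=14
  byte[6]=0xDB cont=1 payload=0x5B=91: acc |= 91<<14 -> acc=1492309 shift=21
  byte[7]=0x47 cont=0 payload=0x47=71: acc |= 71<<21 -> acc=150390101 shift=28 [end]
Varint 3: bytes[4:8] = D5 8A DB 47 -> value 150390101 (4 byte(s))
  byte[8]=0xBC cont=1 payload=0x3C=60: acc |= 60<<0 -> acc=60 shift=7
  byte[9]=0x10 cont=0 payload=0x10=16: acc |= 16<<7 -> acc=2108 shift=14 [end]
Varint 4: bytes[8:10] = BC 10 -> value 2108 (2 byte(s))
  byte[10]=0x3B cont=0 payload=0x3B=59: acc |= 59<<0 -> acc=59 shift=7 [end]
Varint 5: bytes[10:11] = 3B -> value 59 (1 byte(s))
  byte[11]=0x88 cont=1 payload=0x08=8: acc |= 8<<0 -> acc=8 shift=7
  byte[12]=0xED cont=1 payload=0x6D=109: acc |= 109<<7 -> acc=13960 shift=14
  byte[13]=0xA7 cont=1 payload=0x27=39: acc |= 39<<14 -> acc=652936 shift=21
  byte[14]=0x5C cont=0 payload=0x5C=92: acc |= 92<<21 -> acc=193590920 shift=28 [end]
Varint 6: bytes[11:15] = 88 ED A7 5C -> value 193590920 (4 byte(s))

Answer: 10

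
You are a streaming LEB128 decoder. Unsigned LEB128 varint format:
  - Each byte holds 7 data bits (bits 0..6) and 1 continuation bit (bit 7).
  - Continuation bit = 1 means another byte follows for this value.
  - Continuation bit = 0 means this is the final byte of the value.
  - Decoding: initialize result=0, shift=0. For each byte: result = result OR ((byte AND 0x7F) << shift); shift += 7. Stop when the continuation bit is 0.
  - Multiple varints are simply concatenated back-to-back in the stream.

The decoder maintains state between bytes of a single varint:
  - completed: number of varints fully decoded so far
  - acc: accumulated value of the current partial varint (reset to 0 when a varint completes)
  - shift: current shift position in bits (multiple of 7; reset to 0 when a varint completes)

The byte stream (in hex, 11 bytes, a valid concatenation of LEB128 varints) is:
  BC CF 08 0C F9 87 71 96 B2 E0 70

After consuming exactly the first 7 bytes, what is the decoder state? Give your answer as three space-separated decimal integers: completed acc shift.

Answer: 3 0 0

Derivation:
byte[0]=0xBC cont=1 payload=0x3C: acc |= 60<<0 -> completed=0 acc=60 shift=7
byte[1]=0xCF cont=1 payload=0x4F: acc |= 79<<7 -> completed=0 acc=10172 shift=14
byte[2]=0x08 cont=0 payload=0x08: varint #1 complete (value=141244); reset -> completed=1 acc=0 shift=0
byte[3]=0x0C cont=0 payload=0x0C: varint #2 complete (value=12); reset -> completed=2 acc=0 shift=0
byte[4]=0xF9 cont=1 payload=0x79: acc |= 121<<0 -> completed=2 acc=121 shift=7
byte[5]=0x87 cont=1 payload=0x07: acc |= 7<<7 -> completed=2 acc=1017 shift=14
byte[6]=0x71 cont=0 payload=0x71: varint #3 complete (value=1852409); reset -> completed=3 acc=0 shift=0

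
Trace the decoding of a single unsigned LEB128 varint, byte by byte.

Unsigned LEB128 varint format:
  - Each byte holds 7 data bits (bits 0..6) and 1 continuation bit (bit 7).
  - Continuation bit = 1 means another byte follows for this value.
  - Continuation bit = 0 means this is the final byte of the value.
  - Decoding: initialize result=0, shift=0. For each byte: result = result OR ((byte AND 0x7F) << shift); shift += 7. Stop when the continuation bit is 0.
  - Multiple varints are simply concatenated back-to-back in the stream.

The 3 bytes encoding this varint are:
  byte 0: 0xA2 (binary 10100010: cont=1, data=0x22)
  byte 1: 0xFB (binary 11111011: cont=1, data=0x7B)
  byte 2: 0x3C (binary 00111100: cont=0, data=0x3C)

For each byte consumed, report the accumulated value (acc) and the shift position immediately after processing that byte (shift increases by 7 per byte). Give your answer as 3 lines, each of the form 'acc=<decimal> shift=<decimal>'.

byte 0=0xA2: payload=0x22=34, contrib = 34<<0 = 34; acc -> 34, shift -> 7
byte 1=0xFB: payload=0x7B=123, contrib = 123<<7 = 15744; acc -> 15778, shift -> 14
byte 2=0x3C: payload=0x3C=60, contrib = 60<<14 = 983040; acc -> 998818, shift -> 21

Answer: acc=34 shift=7
acc=15778 shift=14
acc=998818 shift=21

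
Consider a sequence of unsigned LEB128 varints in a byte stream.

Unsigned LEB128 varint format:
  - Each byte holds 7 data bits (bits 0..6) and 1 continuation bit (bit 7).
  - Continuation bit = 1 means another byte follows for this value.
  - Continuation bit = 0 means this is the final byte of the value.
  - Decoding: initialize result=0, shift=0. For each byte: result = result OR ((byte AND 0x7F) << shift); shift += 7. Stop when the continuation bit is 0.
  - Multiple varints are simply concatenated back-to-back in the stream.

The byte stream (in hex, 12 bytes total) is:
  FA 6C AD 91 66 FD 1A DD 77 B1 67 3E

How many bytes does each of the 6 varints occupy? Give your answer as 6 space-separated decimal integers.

Answer: 2 3 2 2 2 1

Derivation:
  byte[0]=0xFA cont=1 payload=0x7A=122: acc |= 122<<0 -> acc=122 shift=7
  byte[1]=0x6C cont=0 payload=0x6C=108: acc |= 108<<7 -> acc=13946 shift=14 [end]
Varint 1: bytes[0:2] = FA 6C -> value 13946 (2 byte(s))
  byte[2]=0xAD cont=1 payload=0x2D=45: acc |= 45<<0 -> acc=45 shift=7
  byte[3]=0x91 cont=1 payload=0x11=17: acc |= 17<<7 -> acc=2221 shift=14
  byte[4]=0x66 cont=0 payload=0x66=102: acc |= 102<<14 -> acc=1673389 shift=21 [end]
Varint 2: bytes[2:5] = AD 91 66 -> value 1673389 (3 byte(s))
  byte[5]=0xFD cont=1 payload=0x7D=125: acc |= 125<<0 -> acc=125 shift=7
  byte[6]=0x1A cont=0 payload=0x1A=26: acc |= 26<<7 -> acc=3453 shift=14 [end]
Varint 3: bytes[5:7] = FD 1A -> value 3453 (2 byte(s))
  byte[7]=0xDD cont=1 payload=0x5D=93: acc |= 93<<0 -> acc=93 shift=7
  byte[8]=0x77 cont=0 payload=0x77=119: acc |= 119<<7 -> acc=15325 shift=14 [end]
Varint 4: bytes[7:9] = DD 77 -> value 15325 (2 byte(s))
  byte[9]=0xB1 cont=1 payload=0x31=49: acc |= 49<<0 -> acc=49 shift=7
  byte[10]=0x67 cont=0 payload=0x67=103: acc |= 103<<7 -> acc=13233 shift=14 [end]
Varint 5: bytes[9:11] = B1 67 -> value 13233 (2 byte(s))
  byte[11]=0x3E cont=0 payload=0x3E=62: acc |= 62<<0 -> acc=62 shift=7 [end]
Varint 6: bytes[11:12] = 3E -> value 62 (1 byte(s))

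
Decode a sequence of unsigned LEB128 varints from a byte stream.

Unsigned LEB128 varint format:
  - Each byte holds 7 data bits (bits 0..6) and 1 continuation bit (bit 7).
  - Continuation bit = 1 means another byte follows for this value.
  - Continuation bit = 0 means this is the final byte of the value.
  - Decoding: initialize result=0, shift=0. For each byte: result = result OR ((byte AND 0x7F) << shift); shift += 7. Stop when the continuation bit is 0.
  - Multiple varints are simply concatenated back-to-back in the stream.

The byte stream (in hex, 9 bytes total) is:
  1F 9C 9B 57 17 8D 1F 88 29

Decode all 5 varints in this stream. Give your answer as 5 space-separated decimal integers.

  byte[0]=0x1F cont=0 payload=0x1F=31: acc |= 31<<0 -> acc=31 shift=7 [end]
Varint 1: bytes[0:1] = 1F -> value 31 (1 byte(s))
  byte[1]=0x9C cont=1 payload=0x1C=28: acc |= 28<<0 -> acc=28 shift=7
  byte[2]=0x9B cont=1 payload=0x1B=27: acc |= 27<<7 -> acc=3484 shift=14
  byte[3]=0x57 cont=0 payload=0x57=87: acc |= 87<<14 -> acc=1428892 shift=21 [end]
Varint 2: bytes[1:4] = 9C 9B 57 -> value 1428892 (3 byte(s))
  byte[4]=0x17 cont=0 payload=0x17=23: acc |= 23<<0 -> acc=23 shift=7 [end]
Varint 3: bytes[4:5] = 17 -> value 23 (1 byte(s))
  byte[5]=0x8D cont=1 payload=0x0D=13: acc |= 13<<0 -> acc=13 shift=7
  byte[6]=0x1F cont=0 payload=0x1F=31: acc |= 31<<7 -> acc=3981 shift=14 [end]
Varint 4: bytes[5:7] = 8D 1F -> value 3981 (2 byte(s))
  byte[7]=0x88 cont=1 payload=0x08=8: acc |= 8<<0 -> acc=8 shift=7
  byte[8]=0x29 cont=0 payload=0x29=41: acc |= 41<<7 -> acc=5256 shift=14 [end]
Varint 5: bytes[7:9] = 88 29 -> value 5256 (2 byte(s))

Answer: 31 1428892 23 3981 5256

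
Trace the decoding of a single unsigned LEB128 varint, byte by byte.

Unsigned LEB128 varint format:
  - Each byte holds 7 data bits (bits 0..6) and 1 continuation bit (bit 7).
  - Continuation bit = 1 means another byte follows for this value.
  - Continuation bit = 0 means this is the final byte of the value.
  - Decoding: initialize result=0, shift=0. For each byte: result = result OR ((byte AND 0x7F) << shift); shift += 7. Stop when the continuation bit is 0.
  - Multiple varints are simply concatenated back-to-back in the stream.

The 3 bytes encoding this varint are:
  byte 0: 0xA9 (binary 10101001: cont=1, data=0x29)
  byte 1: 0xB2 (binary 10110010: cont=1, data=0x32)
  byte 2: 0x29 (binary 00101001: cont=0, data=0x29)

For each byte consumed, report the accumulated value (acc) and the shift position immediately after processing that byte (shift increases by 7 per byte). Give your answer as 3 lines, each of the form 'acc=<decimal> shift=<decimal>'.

byte 0=0xA9: payload=0x29=41, contrib = 41<<0 = 41; acc -> 41, shift -> 7
byte 1=0xB2: payload=0x32=50, contrib = 50<<7 = 6400; acc -> 6441, shift -> 14
byte 2=0x29: payload=0x29=41, contrib = 41<<14 = 671744; acc -> 678185, shift -> 21

Answer: acc=41 shift=7
acc=6441 shift=14
acc=678185 shift=21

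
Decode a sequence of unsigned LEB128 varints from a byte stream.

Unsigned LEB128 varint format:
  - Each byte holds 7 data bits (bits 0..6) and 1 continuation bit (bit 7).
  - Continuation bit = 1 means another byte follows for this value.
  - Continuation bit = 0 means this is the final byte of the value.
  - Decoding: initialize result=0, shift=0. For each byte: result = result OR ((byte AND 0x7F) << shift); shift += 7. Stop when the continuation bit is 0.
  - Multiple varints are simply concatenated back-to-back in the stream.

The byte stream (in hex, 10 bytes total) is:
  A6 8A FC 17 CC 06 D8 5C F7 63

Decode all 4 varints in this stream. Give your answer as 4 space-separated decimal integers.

Answer: 50267430 844 11864 12791

Derivation:
  byte[0]=0xA6 cont=1 payload=0x26=38: acc |= 38<<0 -> acc=38 shift=7
  byte[1]=0x8A cont=1 payload=0x0A=10: acc |= 10<<7 -> acc=1318 shift=14
  byte[2]=0xFC cont=1 payload=0x7C=124: acc |= 124<<14 -> acc=2032934 shift=21
  byte[3]=0x17 cont=0 payload=0x17=23: acc |= 23<<21 -> acc=50267430 shift=28 [end]
Varint 1: bytes[0:4] = A6 8A FC 17 -> value 50267430 (4 byte(s))
  byte[4]=0xCC cont=1 payload=0x4C=76: acc |= 76<<0 -> acc=76 shift=7
  byte[5]=0x06 cont=0 payload=0x06=6: acc |= 6<<7 -> acc=844 shift=14 [end]
Varint 2: bytes[4:6] = CC 06 -> value 844 (2 byte(s))
  byte[6]=0xD8 cont=1 payload=0x58=88: acc |= 88<<0 -> acc=88 shift=7
  byte[7]=0x5C cont=0 payload=0x5C=92: acc |= 92<<7 -> acc=11864 shift=14 [end]
Varint 3: bytes[6:8] = D8 5C -> value 11864 (2 byte(s))
  byte[8]=0xF7 cont=1 payload=0x77=119: acc |= 119<<0 -> acc=119 shift=7
  byte[9]=0x63 cont=0 payload=0x63=99: acc |= 99<<7 -> acc=12791 shift=14 [end]
Varint 4: bytes[8:10] = F7 63 -> value 12791 (2 byte(s))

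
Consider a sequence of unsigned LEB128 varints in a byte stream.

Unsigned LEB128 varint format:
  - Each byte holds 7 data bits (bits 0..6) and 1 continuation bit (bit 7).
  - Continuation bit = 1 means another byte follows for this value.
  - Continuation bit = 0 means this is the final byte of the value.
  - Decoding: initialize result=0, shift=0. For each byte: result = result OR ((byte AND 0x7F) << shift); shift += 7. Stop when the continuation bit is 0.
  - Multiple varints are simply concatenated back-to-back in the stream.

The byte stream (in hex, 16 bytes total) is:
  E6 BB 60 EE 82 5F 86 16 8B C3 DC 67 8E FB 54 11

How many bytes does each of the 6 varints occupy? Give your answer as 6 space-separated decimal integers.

Answer: 3 3 2 4 3 1

Derivation:
  byte[0]=0xE6 cont=1 payload=0x66=102: acc |= 102<<0 -> acc=102 shift=7
  byte[1]=0xBB cont=1 payload=0x3B=59: acc |= 59<<7 -> acc=7654 shift=14
  byte[2]=0x60 cont=0 payload=0x60=96: acc |= 96<<14 -> acc=1580518 shift=21 [end]
Varint 1: bytes[0:3] = E6 BB 60 -> value 1580518 (3 byte(s))
  byte[3]=0xEE cont=1 payload=0x6E=110: acc |= 110<<0 -> acc=110 shift=7
  byte[4]=0x82 cont=1 payload=0x02=2: acc |= 2<<7 -> acc=366 shift=14
  byte[5]=0x5F cont=0 payload=0x5F=95: acc |= 95<<14 -> acc=1556846 shift=21 [end]
Varint 2: bytes[3:6] = EE 82 5F -> value 1556846 (3 byte(s))
  byte[6]=0x86 cont=1 payload=0x06=6: acc |= 6<<0 -> acc=6 shift=7
  byte[7]=0x16 cont=0 payload=0x16=22: acc |= 22<<7 -> acc=2822 shift=14 [end]
Varint 3: bytes[6:8] = 86 16 -> value 2822 (2 byte(s))
  byte[8]=0x8B cont=1 payload=0x0B=11: acc |= 11<<0 -> acc=11 shift=7
  byte[9]=0xC3 cont=1 payload=0x43=67: acc |= 67<<7 -> acc=8587 shift=14
  byte[10]=0xDC cont=1 payload=0x5C=92: acc |= 92<<14 -> acc=1515915 shift=21
  byte[11]=0x67 cont=0 payload=0x67=103: acc |= 103<<21 -> acc=217522571 shift=28 [end]
Varint 4: bytes[8:12] = 8B C3 DC 67 -> value 217522571 (4 byte(s))
  byte[12]=0x8E cont=1 payload=0x0E=14: acc |= 14<<0 -> acc=14 shift=7
  byte[13]=0xFB cont=1 payload=0x7B=123: acc |= 123<<7 -> acc=15758 shift=14
  byte[14]=0x54 cont=0 payload=0x54=84: acc |= 84<<14 -> acc=1392014 shift=21 [end]
Varint 5: bytes[12:15] = 8E FB 54 -> value 1392014 (3 byte(s))
  byte[15]=0x11 cont=0 payload=0x11=17: acc |= 17<<0 -> acc=17 shift=7 [end]
Varint 6: bytes[15:16] = 11 -> value 17 (1 byte(s))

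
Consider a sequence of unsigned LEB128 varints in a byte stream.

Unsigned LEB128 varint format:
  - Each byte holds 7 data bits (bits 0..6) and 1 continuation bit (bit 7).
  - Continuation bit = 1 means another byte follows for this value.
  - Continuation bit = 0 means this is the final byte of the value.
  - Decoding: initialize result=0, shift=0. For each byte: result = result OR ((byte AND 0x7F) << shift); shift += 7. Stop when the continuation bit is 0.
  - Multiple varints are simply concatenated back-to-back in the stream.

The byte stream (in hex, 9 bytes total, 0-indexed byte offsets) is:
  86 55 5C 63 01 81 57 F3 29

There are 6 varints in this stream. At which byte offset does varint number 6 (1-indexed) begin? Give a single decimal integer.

  byte[0]=0x86 cont=1 payload=0x06=6: acc |= 6<<0 -> acc=6 shift=7
  byte[1]=0x55 cont=0 payload=0x55=85: acc |= 85<<7 -> acc=10886 shift=14 [end]
Varint 1: bytes[0:2] = 86 55 -> value 10886 (2 byte(s))
  byte[2]=0x5C cont=0 payload=0x5C=92: acc |= 92<<0 -> acc=92 shift=7 [end]
Varint 2: bytes[2:3] = 5C -> value 92 (1 byte(s))
  byte[3]=0x63 cont=0 payload=0x63=99: acc |= 99<<0 -> acc=99 shift=7 [end]
Varint 3: bytes[3:4] = 63 -> value 99 (1 byte(s))
  byte[4]=0x01 cont=0 payload=0x01=1: acc |= 1<<0 -> acc=1 shift=7 [end]
Varint 4: bytes[4:5] = 01 -> value 1 (1 byte(s))
  byte[5]=0x81 cont=1 payload=0x01=1: acc |= 1<<0 -> acc=1 shift=7
  byte[6]=0x57 cont=0 payload=0x57=87: acc |= 87<<7 -> acc=11137 shift=14 [end]
Varint 5: bytes[5:7] = 81 57 -> value 11137 (2 byte(s))
  byte[7]=0xF3 cont=1 payload=0x73=115: acc |= 115<<0 -> acc=115 shift=7
  byte[8]=0x29 cont=0 payload=0x29=41: acc |= 41<<7 -> acc=5363 shift=14 [end]
Varint 6: bytes[7:9] = F3 29 -> value 5363 (2 byte(s))

Answer: 7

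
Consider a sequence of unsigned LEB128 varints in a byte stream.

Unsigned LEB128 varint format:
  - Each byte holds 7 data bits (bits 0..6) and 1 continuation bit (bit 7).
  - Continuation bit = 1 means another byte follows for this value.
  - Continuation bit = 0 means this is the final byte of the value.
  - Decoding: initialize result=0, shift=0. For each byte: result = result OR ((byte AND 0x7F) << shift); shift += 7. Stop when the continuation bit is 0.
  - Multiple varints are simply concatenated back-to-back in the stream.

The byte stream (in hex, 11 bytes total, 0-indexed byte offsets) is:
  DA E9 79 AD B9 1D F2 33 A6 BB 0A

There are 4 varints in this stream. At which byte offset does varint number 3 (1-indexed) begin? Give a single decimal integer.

  byte[0]=0xDA cont=1 payload=0x5A=90: acc |= 90<<0 -> acc=90 shift=7
  byte[1]=0xE9 cont=1 payload=0x69=105: acc |= 105<<7 -> acc=13530 shift=14
  byte[2]=0x79 cont=0 payload=0x79=121: acc |= 121<<14 -> acc=1995994 shift=21 [end]
Varint 1: bytes[0:3] = DA E9 79 -> value 1995994 (3 byte(s))
  byte[3]=0xAD cont=1 payload=0x2D=45: acc |= 45<<0 -> acc=45 shift=7
  byte[4]=0xB9 cont=1 payload=0x39=57: acc |= 57<<7 -> acc=7341 shift=14
  byte[5]=0x1D cont=0 payload=0x1D=29: acc |= 29<<14 -> acc=482477 shift=21 [end]
Varint 2: bytes[3:6] = AD B9 1D -> value 482477 (3 byte(s))
  byte[6]=0xF2 cont=1 payload=0x72=114: acc |= 114<<0 -> acc=114 shift=7
  byte[7]=0x33 cont=0 payload=0x33=51: acc |= 51<<7 -> acc=6642 shift=14 [end]
Varint 3: bytes[6:8] = F2 33 -> value 6642 (2 byte(s))
  byte[8]=0xA6 cont=1 payload=0x26=38: acc |= 38<<0 -> acc=38 shift=7
  byte[9]=0xBB cont=1 payload=0x3B=59: acc |= 59<<7 -> acc=7590 shift=14
  byte[10]=0x0A cont=0 payload=0x0A=10: acc |= 10<<14 -> acc=171430 shift=21 [end]
Varint 4: bytes[8:11] = A6 BB 0A -> value 171430 (3 byte(s))

Answer: 6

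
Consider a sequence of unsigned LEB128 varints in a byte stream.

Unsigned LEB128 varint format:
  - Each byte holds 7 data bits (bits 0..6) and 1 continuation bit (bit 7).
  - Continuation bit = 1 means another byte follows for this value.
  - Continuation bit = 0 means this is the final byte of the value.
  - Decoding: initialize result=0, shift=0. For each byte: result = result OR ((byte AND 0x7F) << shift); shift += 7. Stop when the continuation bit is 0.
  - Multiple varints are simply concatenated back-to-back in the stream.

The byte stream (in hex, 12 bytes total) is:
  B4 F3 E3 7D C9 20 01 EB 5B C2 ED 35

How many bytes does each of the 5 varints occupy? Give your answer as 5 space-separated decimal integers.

  byte[0]=0xB4 cont=1 payload=0x34=52: acc |= 52<<0 -> acc=52 shift=7
  byte[1]=0xF3 cont=1 payload=0x73=115: acc |= 115<<7 -> acc=14772 shift=14
  byte[2]=0xE3 cont=1 payload=0x63=99: acc |= 99<<14 -> acc=1636788 shift=21
  byte[3]=0x7D cont=0 payload=0x7D=125: acc |= 125<<21 -> acc=263780788 shift=28 [end]
Varint 1: bytes[0:4] = B4 F3 E3 7D -> value 263780788 (4 byte(s))
  byte[4]=0xC9 cont=1 payload=0x49=73: acc |= 73<<0 -> acc=73 shift=7
  byte[5]=0x20 cont=0 payload=0x20=32: acc |= 32<<7 -> acc=4169 shift=14 [end]
Varint 2: bytes[4:6] = C9 20 -> value 4169 (2 byte(s))
  byte[6]=0x01 cont=0 payload=0x01=1: acc |= 1<<0 -> acc=1 shift=7 [end]
Varint 3: bytes[6:7] = 01 -> value 1 (1 byte(s))
  byte[7]=0xEB cont=1 payload=0x6B=107: acc |= 107<<0 -> acc=107 shift=7
  byte[8]=0x5B cont=0 payload=0x5B=91: acc |= 91<<7 -> acc=11755 shift=14 [end]
Varint 4: bytes[7:9] = EB 5B -> value 11755 (2 byte(s))
  byte[9]=0xC2 cont=1 payload=0x42=66: acc |= 66<<0 -> acc=66 shift=7
  byte[10]=0xED cont=1 payload=0x6D=109: acc |= 109<<7 -> acc=14018 shift=14
  byte[11]=0x35 cont=0 payload=0x35=53: acc |= 53<<14 -> acc=882370 shift=21 [end]
Varint 5: bytes[9:12] = C2 ED 35 -> value 882370 (3 byte(s))

Answer: 4 2 1 2 3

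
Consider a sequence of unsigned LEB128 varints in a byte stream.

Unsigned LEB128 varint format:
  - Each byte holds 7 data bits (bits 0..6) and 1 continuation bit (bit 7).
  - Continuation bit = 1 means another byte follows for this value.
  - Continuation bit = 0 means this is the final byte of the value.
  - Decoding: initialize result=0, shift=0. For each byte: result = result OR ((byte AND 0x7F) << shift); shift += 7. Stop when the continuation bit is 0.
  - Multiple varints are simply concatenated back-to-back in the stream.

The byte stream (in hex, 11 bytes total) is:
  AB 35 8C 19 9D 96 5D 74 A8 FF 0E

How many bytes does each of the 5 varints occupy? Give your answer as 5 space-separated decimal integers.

  byte[0]=0xAB cont=1 payload=0x2B=43: acc |= 43<<0 -> acc=43 shift=7
  byte[1]=0x35 cont=0 payload=0x35=53: acc |= 53<<7 -> acc=6827 shift=14 [end]
Varint 1: bytes[0:2] = AB 35 -> value 6827 (2 byte(s))
  byte[2]=0x8C cont=1 payload=0x0C=12: acc |= 12<<0 -> acc=12 shift=7
  byte[3]=0x19 cont=0 payload=0x19=25: acc |= 25<<7 -> acc=3212 shift=14 [end]
Varint 2: bytes[2:4] = 8C 19 -> value 3212 (2 byte(s))
  byte[4]=0x9D cont=1 payload=0x1D=29: acc |= 29<<0 -> acc=29 shift=7
  byte[5]=0x96 cont=1 payload=0x16=22: acc |= 22<<7 -> acc=2845 shift=14
  byte[6]=0x5D cont=0 payload=0x5D=93: acc |= 93<<14 -> acc=1526557 shift=21 [end]
Varint 3: bytes[4:7] = 9D 96 5D -> value 1526557 (3 byte(s))
  byte[7]=0x74 cont=0 payload=0x74=116: acc |= 116<<0 -> acc=116 shift=7 [end]
Varint 4: bytes[7:8] = 74 -> value 116 (1 byte(s))
  byte[8]=0xA8 cont=1 payload=0x28=40: acc |= 40<<0 -> acc=40 shift=7
  byte[9]=0xFF cont=1 payload=0x7F=127: acc |= 127<<7 -> acc=16296 shift=14
  byte[10]=0x0E cont=0 payload=0x0E=14: acc |= 14<<14 -> acc=245672 shift=21 [end]
Varint 5: bytes[8:11] = A8 FF 0E -> value 245672 (3 byte(s))

Answer: 2 2 3 1 3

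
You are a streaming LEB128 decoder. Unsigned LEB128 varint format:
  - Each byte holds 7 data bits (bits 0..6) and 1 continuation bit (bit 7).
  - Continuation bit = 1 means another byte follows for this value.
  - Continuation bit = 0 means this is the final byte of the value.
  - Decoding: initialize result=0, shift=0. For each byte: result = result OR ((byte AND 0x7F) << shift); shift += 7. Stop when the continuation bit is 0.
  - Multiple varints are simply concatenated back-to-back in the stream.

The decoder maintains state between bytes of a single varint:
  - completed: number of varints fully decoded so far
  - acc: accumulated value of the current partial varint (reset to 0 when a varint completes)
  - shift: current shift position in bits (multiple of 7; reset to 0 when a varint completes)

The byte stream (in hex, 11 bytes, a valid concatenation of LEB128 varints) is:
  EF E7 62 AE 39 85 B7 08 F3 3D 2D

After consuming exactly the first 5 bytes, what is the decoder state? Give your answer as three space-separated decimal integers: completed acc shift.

Answer: 2 0 0

Derivation:
byte[0]=0xEF cont=1 payload=0x6F: acc |= 111<<0 -> completed=0 acc=111 shift=7
byte[1]=0xE7 cont=1 payload=0x67: acc |= 103<<7 -> completed=0 acc=13295 shift=14
byte[2]=0x62 cont=0 payload=0x62: varint #1 complete (value=1618927); reset -> completed=1 acc=0 shift=0
byte[3]=0xAE cont=1 payload=0x2E: acc |= 46<<0 -> completed=1 acc=46 shift=7
byte[4]=0x39 cont=0 payload=0x39: varint #2 complete (value=7342); reset -> completed=2 acc=0 shift=0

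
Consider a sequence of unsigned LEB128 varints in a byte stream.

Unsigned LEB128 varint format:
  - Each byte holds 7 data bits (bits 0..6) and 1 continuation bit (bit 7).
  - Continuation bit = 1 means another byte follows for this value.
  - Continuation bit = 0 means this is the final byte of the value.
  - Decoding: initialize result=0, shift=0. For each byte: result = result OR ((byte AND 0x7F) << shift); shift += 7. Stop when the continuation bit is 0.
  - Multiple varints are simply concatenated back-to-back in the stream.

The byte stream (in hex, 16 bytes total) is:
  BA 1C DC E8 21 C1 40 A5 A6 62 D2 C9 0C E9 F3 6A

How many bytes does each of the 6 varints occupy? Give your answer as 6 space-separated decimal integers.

Answer: 2 3 2 3 3 3

Derivation:
  byte[0]=0xBA cont=1 payload=0x3A=58: acc |= 58<<0 -> acc=58 shift=7
  byte[1]=0x1C cont=0 payload=0x1C=28: acc |= 28<<7 -> acc=3642 shift=14 [end]
Varint 1: bytes[0:2] = BA 1C -> value 3642 (2 byte(s))
  byte[2]=0xDC cont=1 payload=0x5C=92: acc |= 92<<0 -> acc=92 shift=7
  byte[3]=0xE8 cont=1 payload=0x68=104: acc |= 104<<7 -> acc=13404 shift=14
  byte[4]=0x21 cont=0 payload=0x21=33: acc |= 33<<14 -> acc=554076 shift=21 [end]
Varint 2: bytes[2:5] = DC E8 21 -> value 554076 (3 byte(s))
  byte[5]=0xC1 cont=1 payload=0x41=65: acc |= 65<<0 -> acc=65 shift=7
  byte[6]=0x40 cont=0 payload=0x40=64: acc |= 64<<7 -> acc=8257 shift=14 [end]
Varint 3: bytes[5:7] = C1 40 -> value 8257 (2 byte(s))
  byte[7]=0xA5 cont=1 payload=0x25=37: acc |= 37<<0 -> acc=37 shift=7
  byte[8]=0xA6 cont=1 payload=0x26=38: acc |= 38<<7 -> acc=4901 shift=14
  byte[9]=0x62 cont=0 payload=0x62=98: acc |= 98<<14 -> acc=1610533 shift=21 [end]
Varint 4: bytes[7:10] = A5 A6 62 -> value 1610533 (3 byte(s))
  byte[10]=0xD2 cont=1 payload=0x52=82: acc |= 82<<0 -> acc=82 shift=7
  byte[11]=0xC9 cont=1 payload=0x49=73: acc |= 73<<7 -> acc=9426 shift=14
  byte[12]=0x0C cont=0 payload=0x0C=12: acc |= 12<<14 -> acc=206034 shift=21 [end]
Varint 5: bytes[10:13] = D2 C9 0C -> value 206034 (3 byte(s))
  byte[13]=0xE9 cont=1 payload=0x69=105: acc |= 105<<0 -> acc=105 shift=7
  byte[14]=0xF3 cont=1 payload=0x73=115: acc |= 115<<7 -> acc=14825 shift=14
  byte[15]=0x6A cont=0 payload=0x6A=106: acc |= 106<<14 -> acc=1751529 shift=21 [end]
Varint 6: bytes[13:16] = E9 F3 6A -> value 1751529 (3 byte(s))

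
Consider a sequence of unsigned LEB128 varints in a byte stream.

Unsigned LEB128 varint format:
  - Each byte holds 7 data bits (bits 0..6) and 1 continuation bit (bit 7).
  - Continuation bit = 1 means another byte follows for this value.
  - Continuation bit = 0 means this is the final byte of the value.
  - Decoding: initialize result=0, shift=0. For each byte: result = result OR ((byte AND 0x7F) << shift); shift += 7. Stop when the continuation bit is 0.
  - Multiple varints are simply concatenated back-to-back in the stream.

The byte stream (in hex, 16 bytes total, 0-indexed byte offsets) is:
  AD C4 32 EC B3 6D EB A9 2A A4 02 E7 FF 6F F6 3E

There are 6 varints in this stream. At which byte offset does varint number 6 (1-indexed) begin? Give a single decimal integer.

Answer: 14

Derivation:
  byte[0]=0xAD cont=1 payload=0x2D=45: acc |= 45<<0 -> acc=45 shift=7
  byte[1]=0xC4 cont=1 payload=0x44=68: acc |= 68<<7 -> acc=8749 shift=14
  byte[2]=0x32 cont=0 payload=0x32=50: acc |= 50<<14 -> acc=827949 shift=21 [end]
Varint 1: bytes[0:3] = AD C4 32 -> value 827949 (3 byte(s))
  byte[3]=0xEC cont=1 payload=0x6C=108: acc |= 108<<0 -> acc=108 shift=7
  byte[4]=0xB3 cont=1 payload=0x33=51: acc |= 51<<7 -> acc=6636 shift=14
  byte[5]=0x6D cont=0 payload=0x6D=109: acc |= 109<<14 -> acc=1792492 shift=21 [end]
Varint 2: bytes[3:6] = EC B3 6D -> value 1792492 (3 byte(s))
  byte[6]=0xEB cont=1 payload=0x6B=107: acc |= 107<<0 -> acc=107 shift=7
  byte[7]=0xA9 cont=1 payload=0x29=41: acc |= 41<<7 -> acc=5355 shift=14
  byte[8]=0x2A cont=0 payload=0x2A=42: acc |= 42<<14 -> acc=693483 shift=21 [end]
Varint 3: bytes[6:9] = EB A9 2A -> value 693483 (3 byte(s))
  byte[9]=0xA4 cont=1 payload=0x24=36: acc |= 36<<0 -> acc=36 shift=7
  byte[10]=0x02 cont=0 payload=0x02=2: acc |= 2<<7 -> acc=292 shift=14 [end]
Varint 4: bytes[9:11] = A4 02 -> value 292 (2 byte(s))
  byte[11]=0xE7 cont=1 payload=0x67=103: acc |= 103<<0 -> acc=103 shift=7
  byte[12]=0xFF cont=1 payload=0x7F=127: acc |= 127<<7 -> acc=16359 shift=14
  byte[13]=0x6F cont=0 payload=0x6F=111: acc |= 111<<14 -> acc=1834983 shift=21 [end]
Varint 5: bytes[11:14] = E7 FF 6F -> value 1834983 (3 byte(s))
  byte[14]=0xF6 cont=1 payload=0x76=118: acc |= 118<<0 -> acc=118 shift=7
  byte[15]=0x3E cont=0 payload=0x3E=62: acc |= 62<<7 -> acc=8054 shift=14 [end]
Varint 6: bytes[14:16] = F6 3E -> value 8054 (2 byte(s))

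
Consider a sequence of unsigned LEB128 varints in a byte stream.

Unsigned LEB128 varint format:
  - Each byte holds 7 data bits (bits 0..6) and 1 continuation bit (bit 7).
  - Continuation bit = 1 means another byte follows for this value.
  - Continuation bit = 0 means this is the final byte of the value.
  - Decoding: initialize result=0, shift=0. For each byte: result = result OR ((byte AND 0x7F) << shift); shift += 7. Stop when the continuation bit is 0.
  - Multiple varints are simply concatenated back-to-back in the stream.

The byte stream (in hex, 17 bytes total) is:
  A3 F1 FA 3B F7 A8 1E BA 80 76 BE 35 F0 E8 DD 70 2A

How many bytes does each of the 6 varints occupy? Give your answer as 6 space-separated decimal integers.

  byte[0]=0xA3 cont=1 payload=0x23=35: acc |= 35<<0 -> acc=35 shift=7
  byte[1]=0xF1 cont=1 payload=0x71=113: acc |= 113<<7 -> acc=14499 shift=14
  byte[2]=0xFA cont=1 payload=0x7A=122: acc |= 122<<14 -> acc=2013347 shift=21
  byte[3]=0x3B cont=0 payload=0x3B=59: acc |= 59<<21 -> acc=125745315 shift=28 [end]
Varint 1: bytes[0:4] = A3 F1 FA 3B -> value 125745315 (4 byte(s))
  byte[4]=0xF7 cont=1 payload=0x77=119: acc |= 119<<0 -> acc=119 shift=7
  byte[5]=0xA8 cont=1 payload=0x28=40: acc |= 40<<7 -> acc=5239 shift=14
  byte[6]=0x1E cont=0 payload=0x1E=30: acc |= 30<<14 -> acc=496759 shift=21 [end]
Varint 2: bytes[4:7] = F7 A8 1E -> value 496759 (3 byte(s))
  byte[7]=0xBA cont=1 payload=0x3A=58: acc |= 58<<0 -> acc=58 shift=7
  byte[8]=0x80 cont=1 payload=0x00=0: acc |= 0<<7 -> acc=58 shift=14
  byte[9]=0x76 cont=0 payload=0x76=118: acc |= 118<<14 -> acc=1933370 shift=21 [end]
Varint 3: bytes[7:10] = BA 80 76 -> value 1933370 (3 byte(s))
  byte[10]=0xBE cont=1 payload=0x3E=62: acc |= 62<<0 -> acc=62 shift=7
  byte[11]=0x35 cont=0 payload=0x35=53: acc |= 53<<7 -> acc=6846 shift=14 [end]
Varint 4: bytes[10:12] = BE 35 -> value 6846 (2 byte(s))
  byte[12]=0xF0 cont=1 payload=0x70=112: acc |= 112<<0 -> acc=112 shift=7
  byte[13]=0xE8 cont=1 payload=0x68=104: acc |= 104<<7 -> acc=13424 shift=14
  byte[14]=0xDD cont=1 payload=0x5D=93: acc |= 93<<14 -> acc=1537136 shift=21
  byte[15]=0x70 cont=0 payload=0x70=112: acc |= 112<<21 -> acc=236418160 shift=28 [end]
Varint 5: bytes[12:16] = F0 E8 DD 70 -> value 236418160 (4 byte(s))
  byte[16]=0x2A cont=0 payload=0x2A=42: acc |= 42<<0 -> acc=42 shift=7 [end]
Varint 6: bytes[16:17] = 2A -> value 42 (1 byte(s))

Answer: 4 3 3 2 4 1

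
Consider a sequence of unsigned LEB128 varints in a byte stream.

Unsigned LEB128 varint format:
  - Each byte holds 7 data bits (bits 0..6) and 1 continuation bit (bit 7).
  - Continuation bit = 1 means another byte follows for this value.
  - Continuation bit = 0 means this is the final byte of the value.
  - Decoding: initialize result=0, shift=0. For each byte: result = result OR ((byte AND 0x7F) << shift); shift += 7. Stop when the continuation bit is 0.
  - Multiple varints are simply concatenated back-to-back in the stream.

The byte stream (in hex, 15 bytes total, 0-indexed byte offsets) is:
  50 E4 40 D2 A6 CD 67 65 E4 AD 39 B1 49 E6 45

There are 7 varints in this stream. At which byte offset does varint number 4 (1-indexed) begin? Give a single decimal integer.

Answer: 7

Derivation:
  byte[0]=0x50 cont=0 payload=0x50=80: acc |= 80<<0 -> acc=80 shift=7 [end]
Varint 1: bytes[0:1] = 50 -> value 80 (1 byte(s))
  byte[1]=0xE4 cont=1 payload=0x64=100: acc |= 100<<0 -> acc=100 shift=7
  byte[2]=0x40 cont=0 payload=0x40=64: acc |= 64<<7 -> acc=8292 shift=14 [end]
Varint 2: bytes[1:3] = E4 40 -> value 8292 (2 byte(s))
  byte[3]=0xD2 cont=1 payload=0x52=82: acc |= 82<<0 -> acc=82 shift=7
  byte[4]=0xA6 cont=1 payload=0x26=38: acc |= 38<<7 -> acc=4946 shift=14
  byte[5]=0xCD cont=1 payload=0x4D=77: acc |= 77<<14 -> acc=1266514 shift=21
  byte[6]=0x67 cont=0 payload=0x67=103: acc |= 103<<21 -> acc=217273170 shift=28 [end]
Varint 3: bytes[3:7] = D2 A6 CD 67 -> value 217273170 (4 byte(s))
  byte[7]=0x65 cont=0 payload=0x65=101: acc |= 101<<0 -> acc=101 shift=7 [end]
Varint 4: bytes[7:8] = 65 -> value 101 (1 byte(s))
  byte[8]=0xE4 cont=1 payload=0x64=100: acc |= 100<<0 -> acc=100 shift=7
  byte[9]=0xAD cont=1 payload=0x2D=45: acc |= 45<<7 -> acc=5860 shift=14
  byte[10]=0x39 cont=0 payload=0x39=57: acc |= 57<<14 -> acc=939748 shift=21 [end]
Varint 5: bytes[8:11] = E4 AD 39 -> value 939748 (3 byte(s))
  byte[11]=0xB1 cont=1 payload=0x31=49: acc |= 49<<0 -> acc=49 shift=7
  byte[12]=0x49 cont=0 payload=0x49=73: acc |= 73<<7 -> acc=9393 shift=14 [end]
Varint 6: bytes[11:13] = B1 49 -> value 9393 (2 byte(s))
  byte[13]=0xE6 cont=1 payload=0x66=102: acc |= 102<<0 -> acc=102 shift=7
  byte[14]=0x45 cont=0 payload=0x45=69: acc |= 69<<7 -> acc=8934 shift=14 [end]
Varint 7: bytes[13:15] = E6 45 -> value 8934 (2 byte(s))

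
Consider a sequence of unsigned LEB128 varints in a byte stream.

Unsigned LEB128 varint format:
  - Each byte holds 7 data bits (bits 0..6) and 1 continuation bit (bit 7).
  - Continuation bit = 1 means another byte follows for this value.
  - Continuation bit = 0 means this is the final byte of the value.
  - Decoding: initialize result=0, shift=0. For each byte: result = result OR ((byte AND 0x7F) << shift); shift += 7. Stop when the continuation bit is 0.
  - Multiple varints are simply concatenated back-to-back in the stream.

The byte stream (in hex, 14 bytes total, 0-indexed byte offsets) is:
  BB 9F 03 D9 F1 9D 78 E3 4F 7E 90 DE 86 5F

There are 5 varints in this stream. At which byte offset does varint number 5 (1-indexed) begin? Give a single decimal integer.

  byte[0]=0xBB cont=1 payload=0x3B=59: acc |= 59<<0 -> acc=59 shift=7
  byte[1]=0x9F cont=1 payload=0x1F=31: acc |= 31<<7 -> acc=4027 shift=14
  byte[2]=0x03 cont=0 payload=0x03=3: acc |= 3<<14 -> acc=53179 shift=21 [end]
Varint 1: bytes[0:3] = BB 9F 03 -> value 53179 (3 byte(s))
  byte[3]=0xD9 cont=1 payload=0x59=89: acc |= 89<<0 -> acc=89 shift=7
  byte[4]=0xF1 cont=1 payload=0x71=113: acc |= 113<<7 -> acc=14553 shift=14
  byte[5]=0x9D cont=1 payload=0x1D=29: acc |= 29<<14 -> acc=489689 shift=21
  byte[6]=0x78 cont=0 payload=0x78=120: acc |= 120<<21 -> acc=252147929 shift=28 [end]
Varint 2: bytes[3:7] = D9 F1 9D 78 -> value 252147929 (4 byte(s))
  byte[7]=0xE3 cont=1 payload=0x63=99: acc |= 99<<0 -> acc=99 shift=7
  byte[8]=0x4F cont=0 payload=0x4F=79: acc |= 79<<7 -> acc=10211 shift=14 [end]
Varint 3: bytes[7:9] = E3 4F -> value 10211 (2 byte(s))
  byte[9]=0x7E cont=0 payload=0x7E=126: acc |= 126<<0 -> acc=126 shift=7 [end]
Varint 4: bytes[9:10] = 7E -> value 126 (1 byte(s))
  byte[10]=0x90 cont=1 payload=0x10=16: acc |= 16<<0 -> acc=16 shift=7
  byte[11]=0xDE cont=1 payload=0x5E=94: acc |= 94<<7 -> acc=12048 shift=14
  byte[12]=0x86 cont=1 payload=0x06=6: acc |= 6<<14 -> acc=110352 shift=21
  byte[13]=0x5F cont=0 payload=0x5F=95: acc |= 95<<21 -> acc=199339792 shift=28 [end]
Varint 5: bytes[10:14] = 90 DE 86 5F -> value 199339792 (4 byte(s))

Answer: 10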